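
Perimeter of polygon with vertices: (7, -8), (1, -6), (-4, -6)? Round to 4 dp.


Sides: (7, -8)->(1, -6): sqrt(40) = 6.324555, (1, -6)->(-4, -6): sqrt(25) = 5, (-4, -6)->(7, -8): sqrt(125) = 11.18034
Sum = 22.504895
Perimeter = 22.5049

22.5049


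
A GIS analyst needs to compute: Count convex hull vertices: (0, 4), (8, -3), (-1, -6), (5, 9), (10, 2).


Convex hull vertices (CCW): (-1, -6), (8, -3), (10, 2), (5, 9), (0, 4)
Count = 5

5


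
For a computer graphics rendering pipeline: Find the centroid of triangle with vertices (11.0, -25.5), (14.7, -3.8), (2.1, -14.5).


Centroid = ((x_A+x_B+x_C)/3, (y_A+y_B+y_C)/3)
= ((11+14.7+2.1)/3, ((-25.5)+(-3.8)+(-14.5))/3)
= (9.2667, -14.6)

(9.2667, -14.6)


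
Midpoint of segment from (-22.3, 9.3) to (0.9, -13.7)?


M = (((-22.3)+0.9)/2, (9.3+(-13.7))/2)
= (-10.7, -2.2)

(-10.7, -2.2)


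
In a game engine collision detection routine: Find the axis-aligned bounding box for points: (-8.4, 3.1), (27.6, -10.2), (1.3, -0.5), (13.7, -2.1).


x range: [-8.4, 27.6]
y range: [-10.2, 3.1]
Bounding box: (-8.4,-10.2) to (27.6,3.1)

(-8.4,-10.2) to (27.6,3.1)


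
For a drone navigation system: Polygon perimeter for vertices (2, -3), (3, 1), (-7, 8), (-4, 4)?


Sides: (2, -3)->(3, 1): sqrt(17) = 4.123106, (3, 1)->(-7, 8): sqrt(149) = 12.206556, (-7, 8)->(-4, 4): sqrt(25) = 5, (-4, 4)->(2, -3): sqrt(85) = 9.219544
Sum = 30.549206
Perimeter = 30.5492

30.5492


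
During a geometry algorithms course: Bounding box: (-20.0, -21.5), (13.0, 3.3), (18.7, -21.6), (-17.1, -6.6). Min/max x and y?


x range: [-20, 18.7]
y range: [-21.6, 3.3]
Bounding box: (-20,-21.6) to (18.7,3.3)

(-20,-21.6) to (18.7,3.3)


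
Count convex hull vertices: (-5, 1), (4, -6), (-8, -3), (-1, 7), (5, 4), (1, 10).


Convex hull vertices (CCW): (-8, -3), (4, -6), (5, 4), (1, 10)
Count = 4

4


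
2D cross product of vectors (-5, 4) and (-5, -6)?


u x v = u_x*v_y - u_y*v_x = (-5)*(-6) - 4*(-5)
= 30 - (-20) = 50

50


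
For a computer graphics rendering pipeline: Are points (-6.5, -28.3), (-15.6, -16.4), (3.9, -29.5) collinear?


Cross product: ((-15.6)-(-6.5))*((-29.5)-(-28.3)) - ((-16.4)-(-28.3))*(3.9-(-6.5))
= -112.84

No, not collinear


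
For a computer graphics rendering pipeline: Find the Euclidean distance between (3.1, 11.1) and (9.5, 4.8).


dx=6.4, dy=-6.3
d^2 = 6.4^2 + (-6.3)^2 = 80.65
d = sqrt(80.65) = 8.9805

8.9805


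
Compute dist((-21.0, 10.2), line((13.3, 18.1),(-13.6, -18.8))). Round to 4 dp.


|cross product| = 1053.16
|line direction| = sqrt(2085.22) = 45.6642
Distance = 1053.16/sqrt(2085.22) = 23.0631

23.0631


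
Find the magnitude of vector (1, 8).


|u| = sqrt(1^2 + 8^2) = sqrt(65) = 8.0623

8.0623


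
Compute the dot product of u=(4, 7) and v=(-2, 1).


u . v = u_x*v_x + u_y*v_y = 4*(-2) + 7*1
= (-8) + 7 = -1

-1


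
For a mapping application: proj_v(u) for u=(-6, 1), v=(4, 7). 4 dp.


u.v = -17, |v| = sqrt(65) = 8.0623
Scalar projection = u.v / |v| = -17 / sqrt(65) = -2.1086

-2.1086


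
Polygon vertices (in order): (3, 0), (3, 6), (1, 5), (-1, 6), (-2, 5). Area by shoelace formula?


Shoelace sum: (3*6 - 3*0) + (3*5 - 1*6) + (1*6 - (-1)*5) + ((-1)*5 - (-2)*6) + ((-2)*0 - 3*5)
= 30
Area = |30|/2 = 15

15


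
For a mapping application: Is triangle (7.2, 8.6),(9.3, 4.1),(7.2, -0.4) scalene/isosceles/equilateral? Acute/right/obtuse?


Side lengths squared: AB^2=24.66, BC^2=24.66, CA^2=81
Sorted: [24.66, 24.66, 81]
By sides: Isosceles, By angles: Obtuse

Isosceles, Obtuse


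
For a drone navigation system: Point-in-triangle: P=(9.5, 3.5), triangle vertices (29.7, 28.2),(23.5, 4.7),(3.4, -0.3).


Cross products: AB x AP = -321.56, BC x BP = -45.88, CA x CP = -73.91
All same sign? yes

Yes, inside


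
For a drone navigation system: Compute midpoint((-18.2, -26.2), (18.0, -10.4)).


M = (((-18.2)+18)/2, ((-26.2)+(-10.4))/2)
= (-0.1, -18.3)

(-0.1, -18.3)


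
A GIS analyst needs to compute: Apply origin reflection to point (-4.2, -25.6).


Reflection over origin: (x,y) -> (-x,-y)
(-4.2, -25.6) -> (4.2, 25.6)

(4.2, 25.6)


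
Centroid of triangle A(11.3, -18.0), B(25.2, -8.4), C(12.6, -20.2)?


Centroid = ((x_A+x_B+x_C)/3, (y_A+y_B+y_C)/3)
= ((11.3+25.2+12.6)/3, ((-18)+(-8.4)+(-20.2))/3)
= (16.3667, -15.5333)

(16.3667, -15.5333)


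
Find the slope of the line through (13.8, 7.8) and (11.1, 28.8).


slope = (y2-y1)/(x2-x1) = (28.8-7.8)/(11.1-13.8) = 21/(-2.7) = -7.7778

-7.7778


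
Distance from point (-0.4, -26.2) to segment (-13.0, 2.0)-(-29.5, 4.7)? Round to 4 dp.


Project P onto AB: t = 0 (clamped to [0,1])
Closest point on segment: (-13, 2)
Distance: 30.8869

30.8869


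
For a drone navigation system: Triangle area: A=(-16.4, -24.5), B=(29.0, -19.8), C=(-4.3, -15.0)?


Area = |x_A(y_B-y_C) + x_B(y_C-y_A) + x_C(y_A-y_B)|/2
= |78.72 + 275.5 + 20.21|/2
= 374.43/2 = 187.215

187.215


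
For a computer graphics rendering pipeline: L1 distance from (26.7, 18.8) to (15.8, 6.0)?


|26.7-15.8| + |18.8-6| = 10.9 + 12.8 = 23.7

23.7


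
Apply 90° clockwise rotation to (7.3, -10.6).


90° CW: (x,y) -> (y, -x)
(7.3,-10.6) -> (-10.6, -7.3)

(-10.6, -7.3)


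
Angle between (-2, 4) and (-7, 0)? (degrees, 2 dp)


u.v = 14, |u| = sqrt(20) = 4.4721, |v| = sqrt(49) = 7
cos(theta) = u.v/(|u||v|) = 14/sqrt(980) = 0.447214
theta = acos(0.447214) = 63.43 degrees

63.43 degrees


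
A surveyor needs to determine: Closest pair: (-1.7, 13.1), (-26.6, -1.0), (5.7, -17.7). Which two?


d(P0,P1) = 28.615, d(P0,P2) = 31.6765, d(P1,P2) = 36.3618
Closest: P0 and P1

Closest pair: (-1.7, 13.1) and (-26.6, -1.0), distance = 28.615


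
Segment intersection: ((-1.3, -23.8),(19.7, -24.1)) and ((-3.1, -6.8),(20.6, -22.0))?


Cross products: d1=-375.54, d2=-63.45, d3=356.46, d4=44.37
d1*d2 < 0 and d3*d4 < 0? no

No, they don't intersect


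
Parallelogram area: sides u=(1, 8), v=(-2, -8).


|u x v| = |1*(-8) - 8*(-2)|
= |(-8) - (-16)| = 8

8


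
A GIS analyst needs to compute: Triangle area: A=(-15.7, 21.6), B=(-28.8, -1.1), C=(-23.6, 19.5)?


Area = |x_A(y_B-y_C) + x_B(y_C-y_A) + x_C(y_A-y_B)|/2
= |323.42 + 60.48 + (-535.72)|/2
= 151.82/2 = 75.91

75.91


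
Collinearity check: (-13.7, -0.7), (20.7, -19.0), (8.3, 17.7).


Cross product: (20.7-(-13.7))*(17.7-(-0.7)) - ((-19)-(-0.7))*(8.3-(-13.7))
= 1035.56

No, not collinear


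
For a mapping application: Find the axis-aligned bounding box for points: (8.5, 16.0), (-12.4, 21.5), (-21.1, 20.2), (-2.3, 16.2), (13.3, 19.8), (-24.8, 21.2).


x range: [-24.8, 13.3]
y range: [16, 21.5]
Bounding box: (-24.8,16) to (13.3,21.5)

(-24.8,16) to (13.3,21.5)


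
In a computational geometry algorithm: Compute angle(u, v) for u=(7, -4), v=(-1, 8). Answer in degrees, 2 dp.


u.v = -39, |u| = sqrt(65) = 8.0623, |v| = sqrt(65) = 8.0623
cos(theta) = u.v/(|u||v|) = -39/sqrt(4225) = -0.6
theta = acos(-0.6) = 126.87 degrees

126.87 degrees


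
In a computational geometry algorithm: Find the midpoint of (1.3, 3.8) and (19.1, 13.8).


M = ((1.3+19.1)/2, (3.8+13.8)/2)
= (10.2, 8.8)

(10.2, 8.8)


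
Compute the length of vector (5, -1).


|u| = sqrt(5^2 + (-1)^2) = sqrt(26) = 5.099

5.099


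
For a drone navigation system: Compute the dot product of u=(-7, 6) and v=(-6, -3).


u . v = u_x*v_x + u_y*v_y = (-7)*(-6) + 6*(-3)
= 42 + (-18) = 24

24


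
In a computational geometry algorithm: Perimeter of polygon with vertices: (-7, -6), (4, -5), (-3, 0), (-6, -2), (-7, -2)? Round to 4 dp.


Sides: (-7, -6)->(4, -5): sqrt(122) = 11.045361, (4, -5)->(-3, 0): sqrt(74) = 8.602325, (-3, 0)->(-6, -2): sqrt(13) = 3.605551, (-6, -2)->(-7, -2): sqrt(1) = 1, (-7, -2)->(-7, -6): sqrt(16) = 4
Sum = 28.253237
Perimeter = 28.2532

28.2532


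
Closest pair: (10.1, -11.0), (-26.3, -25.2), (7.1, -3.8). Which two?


d(P0,P1) = 39.0717, d(P0,P2) = 7.8, d(P1,P2) = 39.6676
Closest: P0 and P2

Closest pair: (10.1, -11.0) and (7.1, -3.8), distance = 7.8


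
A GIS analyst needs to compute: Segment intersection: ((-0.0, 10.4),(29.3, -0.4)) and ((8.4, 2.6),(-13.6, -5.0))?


Cross products: d1=-235.44, d2=224.84, d3=-137.82, d4=-598.1
d1*d2 < 0 and d3*d4 < 0? no

No, they don't intersect


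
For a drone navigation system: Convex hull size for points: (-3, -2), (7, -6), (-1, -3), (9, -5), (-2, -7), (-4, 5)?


Convex hull vertices (CCW): (-4, 5), (-3, -2), (-2, -7), (7, -6), (9, -5)
Count = 5

5


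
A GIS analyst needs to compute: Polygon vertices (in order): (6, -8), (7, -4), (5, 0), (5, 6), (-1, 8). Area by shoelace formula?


Shoelace sum: (6*(-4) - 7*(-8)) + (7*0 - 5*(-4)) + (5*6 - 5*0) + (5*8 - (-1)*6) + ((-1)*(-8) - 6*8)
= 88
Area = |88|/2 = 44

44


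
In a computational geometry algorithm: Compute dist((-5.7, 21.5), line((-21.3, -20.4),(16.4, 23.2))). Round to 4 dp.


|cross product| = 899.47
|line direction| = sqrt(3322.25) = 57.639
Distance = 899.47/sqrt(3322.25) = 15.6052

15.6052


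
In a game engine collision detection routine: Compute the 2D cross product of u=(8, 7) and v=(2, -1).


u x v = u_x*v_y - u_y*v_x = 8*(-1) - 7*2
= (-8) - 14 = -22

-22


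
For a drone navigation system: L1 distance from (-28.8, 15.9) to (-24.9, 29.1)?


|(-28.8)-(-24.9)| + |15.9-29.1| = 3.9 + 13.2 = 17.1

17.1


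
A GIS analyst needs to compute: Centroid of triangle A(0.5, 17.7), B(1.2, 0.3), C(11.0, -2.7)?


Centroid = ((x_A+x_B+x_C)/3, (y_A+y_B+y_C)/3)
= ((0.5+1.2+11)/3, (17.7+0.3+(-2.7))/3)
= (4.2333, 5.1)

(4.2333, 5.1)


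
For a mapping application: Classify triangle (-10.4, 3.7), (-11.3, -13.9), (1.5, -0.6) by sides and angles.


Side lengths squared: AB^2=310.57, BC^2=340.73, CA^2=160.1
Sorted: [160.1, 310.57, 340.73]
By sides: Scalene, By angles: Acute

Scalene, Acute


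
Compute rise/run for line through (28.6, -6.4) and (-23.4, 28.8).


slope = (y2-y1)/(x2-x1) = (28.8-(-6.4))/((-23.4)-28.6) = 35.2/(-52) = -0.6769

-0.6769


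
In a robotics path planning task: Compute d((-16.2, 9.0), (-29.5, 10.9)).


dx=-13.3, dy=1.9
d^2 = (-13.3)^2 + 1.9^2 = 180.5
d = sqrt(180.5) = 13.435

13.435


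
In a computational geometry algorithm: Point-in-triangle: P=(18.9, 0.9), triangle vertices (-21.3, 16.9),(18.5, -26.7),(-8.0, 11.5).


Cross products: AB x AP = 1115.92, BC x BP = -746.68, CA x CP = -4.28
All same sign? no

No, outside


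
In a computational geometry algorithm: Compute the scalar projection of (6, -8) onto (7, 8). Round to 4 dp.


u.v = -22, |v| = sqrt(113) = 10.6301
Scalar projection = u.v / |v| = -22 / sqrt(113) = -2.0696

-2.0696


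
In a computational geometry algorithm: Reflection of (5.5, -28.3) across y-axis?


Reflection over y-axis: (x,y) -> (-x,y)
(5.5, -28.3) -> (-5.5, -28.3)

(-5.5, -28.3)


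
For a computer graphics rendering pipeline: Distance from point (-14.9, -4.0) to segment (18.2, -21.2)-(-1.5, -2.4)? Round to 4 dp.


Project P onto AB: t = 1 (clamped to [0,1])
Closest point on segment: (-1.5, -2.4)
Distance: 13.4952

13.4952


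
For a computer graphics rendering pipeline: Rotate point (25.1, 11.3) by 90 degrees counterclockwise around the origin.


90° CCW: (x,y) -> (-y, x)
(25.1,11.3) -> (-11.3, 25.1)

(-11.3, 25.1)


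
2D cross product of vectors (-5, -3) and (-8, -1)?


u x v = u_x*v_y - u_y*v_x = (-5)*(-1) - (-3)*(-8)
= 5 - 24 = -19

-19


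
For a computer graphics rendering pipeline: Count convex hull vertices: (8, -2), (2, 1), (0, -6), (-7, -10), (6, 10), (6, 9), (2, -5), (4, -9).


Convex hull vertices (CCW): (-7, -10), (4, -9), (8, -2), (6, 10)
Count = 4

4


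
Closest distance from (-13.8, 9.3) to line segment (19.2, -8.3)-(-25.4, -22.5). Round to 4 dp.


Project P onto AB: t = 0.5577 (clamped to [0,1])
Closest point on segment: (-5.6749, -16.2198)
Distance: 26.782

26.782


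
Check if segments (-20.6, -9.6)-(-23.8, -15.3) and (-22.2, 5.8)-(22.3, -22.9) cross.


Cross products: d1=-639.38, d2=-984.87, d3=-58.4, d4=287.09
d1*d2 < 0 and d3*d4 < 0? no

No, they don't intersect


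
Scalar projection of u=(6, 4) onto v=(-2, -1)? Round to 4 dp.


u.v = -16, |v| = sqrt(5) = 2.2361
Scalar projection = u.v / |v| = -16 / sqrt(5) = -7.1554

-7.1554


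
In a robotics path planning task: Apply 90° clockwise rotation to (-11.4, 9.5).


90° CW: (x,y) -> (y, -x)
(-11.4,9.5) -> (9.5, 11.4)

(9.5, 11.4)


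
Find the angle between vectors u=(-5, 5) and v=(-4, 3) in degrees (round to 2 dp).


u.v = 35, |u| = sqrt(50) = 7.0711, |v| = sqrt(25) = 5
cos(theta) = u.v/(|u||v|) = 35/sqrt(1250) = 0.989949
theta = acos(0.989949) = 8.13 degrees

8.13 degrees


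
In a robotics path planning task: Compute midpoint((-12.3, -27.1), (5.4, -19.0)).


M = (((-12.3)+5.4)/2, ((-27.1)+(-19))/2)
= (-3.45, -23.05)

(-3.45, -23.05)


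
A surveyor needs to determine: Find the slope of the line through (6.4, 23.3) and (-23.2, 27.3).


slope = (y2-y1)/(x2-x1) = (27.3-23.3)/((-23.2)-6.4) = 4/(-29.6) = -0.1351

-0.1351


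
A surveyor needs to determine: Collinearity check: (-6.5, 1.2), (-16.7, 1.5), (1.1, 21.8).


Cross product: ((-16.7)-(-6.5))*(21.8-1.2) - (1.5-1.2)*(1.1-(-6.5))
= -212.4

No, not collinear


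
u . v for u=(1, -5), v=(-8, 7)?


u . v = u_x*v_x + u_y*v_y = 1*(-8) + (-5)*7
= (-8) + (-35) = -43

-43


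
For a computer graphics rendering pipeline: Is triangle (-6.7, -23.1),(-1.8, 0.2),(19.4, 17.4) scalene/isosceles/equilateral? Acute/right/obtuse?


Side lengths squared: AB^2=566.9, BC^2=745.28, CA^2=2321.46
Sorted: [566.9, 745.28, 2321.46]
By sides: Scalene, By angles: Obtuse

Scalene, Obtuse


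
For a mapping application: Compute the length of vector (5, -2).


|u| = sqrt(5^2 + (-2)^2) = sqrt(29) = 5.3852

5.3852


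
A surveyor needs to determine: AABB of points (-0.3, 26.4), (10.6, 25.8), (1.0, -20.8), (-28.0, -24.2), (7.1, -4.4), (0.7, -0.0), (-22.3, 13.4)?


x range: [-28, 10.6]
y range: [-24.2, 26.4]
Bounding box: (-28,-24.2) to (10.6,26.4)

(-28,-24.2) to (10.6,26.4)


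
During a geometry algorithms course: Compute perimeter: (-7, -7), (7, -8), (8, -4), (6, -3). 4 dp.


Sides: (-7, -7)->(7, -8): sqrt(197) = 14.035669, (7, -8)->(8, -4): sqrt(17) = 4.123106, (8, -4)->(6, -3): sqrt(5) = 2.236068, (6, -3)->(-7, -7): sqrt(185) = 13.601471
Sum = 33.996314
Perimeter = 33.9963

33.9963


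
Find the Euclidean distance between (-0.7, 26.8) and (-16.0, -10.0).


dx=-15.3, dy=-36.8
d^2 = (-15.3)^2 + (-36.8)^2 = 1588.33
d = sqrt(1588.33) = 39.8539

39.8539


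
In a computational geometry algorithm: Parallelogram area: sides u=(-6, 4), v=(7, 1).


|u x v| = |(-6)*1 - 4*7|
= |(-6) - 28| = 34

34


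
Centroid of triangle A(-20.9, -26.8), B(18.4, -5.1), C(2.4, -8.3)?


Centroid = ((x_A+x_B+x_C)/3, (y_A+y_B+y_C)/3)
= (((-20.9)+18.4+2.4)/3, ((-26.8)+(-5.1)+(-8.3))/3)
= (-0.0333, -13.4)

(-0.0333, -13.4)


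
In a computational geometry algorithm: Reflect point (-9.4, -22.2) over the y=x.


Reflection over y=x: (x,y) -> (y,x)
(-9.4, -22.2) -> (-22.2, -9.4)

(-22.2, -9.4)


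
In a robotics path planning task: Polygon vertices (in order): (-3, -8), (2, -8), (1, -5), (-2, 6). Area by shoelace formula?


Shoelace sum: ((-3)*(-8) - 2*(-8)) + (2*(-5) - 1*(-8)) + (1*6 - (-2)*(-5)) + ((-2)*(-8) - (-3)*6)
= 68
Area = |68|/2 = 34

34


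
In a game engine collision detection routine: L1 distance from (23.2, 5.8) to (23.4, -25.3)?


|23.2-23.4| + |5.8-(-25.3)| = 0.2 + 31.1 = 31.3

31.3


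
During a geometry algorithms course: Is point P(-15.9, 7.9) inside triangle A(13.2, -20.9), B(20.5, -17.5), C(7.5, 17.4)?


Cross products: AB x AP = 309.18, BC x BP = 940.16, CA x CP = -950.37
All same sign? no

No, outside


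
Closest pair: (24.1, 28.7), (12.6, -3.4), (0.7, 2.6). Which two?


d(P0,P1) = 34.0978, d(P0,P2) = 35.0538, d(P1,P2) = 13.327
Closest: P1 and P2

Closest pair: (12.6, -3.4) and (0.7, 2.6), distance = 13.327


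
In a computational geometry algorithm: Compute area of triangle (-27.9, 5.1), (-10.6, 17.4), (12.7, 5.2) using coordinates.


Area = |x_A(y_B-y_C) + x_B(y_C-y_A) + x_C(y_A-y_B)|/2
= |(-340.38) + (-1.06) + (-156.21)|/2
= 497.65/2 = 248.825

248.825


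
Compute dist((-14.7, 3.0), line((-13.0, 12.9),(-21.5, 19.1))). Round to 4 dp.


|cross product| = 94.69
|line direction| = sqrt(110.69) = 10.5209
Distance = 94.69/sqrt(110.69) = 9.0002

9.0002


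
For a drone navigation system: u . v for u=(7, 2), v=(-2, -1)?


u . v = u_x*v_x + u_y*v_y = 7*(-2) + 2*(-1)
= (-14) + (-2) = -16

-16


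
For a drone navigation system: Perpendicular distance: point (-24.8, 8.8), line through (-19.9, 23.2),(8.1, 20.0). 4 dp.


|cross product| = 418.88
|line direction| = sqrt(794.24) = 28.1823
Distance = 418.88/sqrt(794.24) = 14.8632

14.8632


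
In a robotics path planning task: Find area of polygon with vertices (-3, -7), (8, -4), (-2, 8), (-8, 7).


Shoelace sum: ((-3)*(-4) - 8*(-7)) + (8*8 - (-2)*(-4)) + ((-2)*7 - (-8)*8) + ((-8)*(-7) - (-3)*7)
= 251
Area = |251|/2 = 125.5

125.5


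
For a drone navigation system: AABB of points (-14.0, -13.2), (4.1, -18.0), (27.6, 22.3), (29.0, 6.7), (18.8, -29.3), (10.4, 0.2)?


x range: [-14, 29]
y range: [-29.3, 22.3]
Bounding box: (-14,-29.3) to (29,22.3)

(-14,-29.3) to (29,22.3)


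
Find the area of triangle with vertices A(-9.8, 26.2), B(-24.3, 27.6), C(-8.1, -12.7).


Area = |x_A(y_B-y_C) + x_B(y_C-y_A) + x_C(y_A-y_B)|/2
= |(-394.94) + 945.27 + 11.34|/2
= 561.67/2 = 280.835

280.835


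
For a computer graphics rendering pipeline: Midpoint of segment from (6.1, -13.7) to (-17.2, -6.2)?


M = ((6.1+(-17.2))/2, ((-13.7)+(-6.2))/2)
= (-5.55, -9.95)

(-5.55, -9.95)


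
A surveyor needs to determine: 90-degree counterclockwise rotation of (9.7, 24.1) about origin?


90° CCW: (x,y) -> (-y, x)
(9.7,24.1) -> (-24.1, 9.7)

(-24.1, 9.7)


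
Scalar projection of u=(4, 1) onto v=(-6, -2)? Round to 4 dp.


u.v = -26, |v| = sqrt(40) = 6.3246
Scalar projection = u.v / |v| = -26 / sqrt(40) = -4.111

-4.111


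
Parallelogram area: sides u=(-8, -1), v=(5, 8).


|u x v| = |(-8)*8 - (-1)*5|
= |(-64) - (-5)| = 59

59


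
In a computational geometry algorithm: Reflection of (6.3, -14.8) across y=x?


Reflection over y=x: (x,y) -> (y,x)
(6.3, -14.8) -> (-14.8, 6.3)

(-14.8, 6.3)


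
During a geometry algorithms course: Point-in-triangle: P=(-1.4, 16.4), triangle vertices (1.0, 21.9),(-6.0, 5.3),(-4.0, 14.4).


Cross products: AB x AP = -1.34, BC x BP = -19.66, CA x CP = -9.5
All same sign? yes

Yes, inside


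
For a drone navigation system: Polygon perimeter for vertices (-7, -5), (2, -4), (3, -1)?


Sides: (-7, -5)->(2, -4): sqrt(82) = 9.055385, (2, -4)->(3, -1): sqrt(10) = 3.162278, (3, -1)->(-7, -5): sqrt(116) = 10.77033
Sum = 22.987993
Perimeter = 22.988

22.988


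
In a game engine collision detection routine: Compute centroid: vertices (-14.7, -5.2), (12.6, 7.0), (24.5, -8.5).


Centroid = ((x_A+x_B+x_C)/3, (y_A+y_B+y_C)/3)
= (((-14.7)+12.6+24.5)/3, ((-5.2)+7+(-8.5))/3)
= (7.4667, -2.2333)

(7.4667, -2.2333)


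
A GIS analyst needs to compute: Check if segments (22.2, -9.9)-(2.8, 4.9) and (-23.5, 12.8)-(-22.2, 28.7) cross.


Cross products: d1=-756.14, d2=-428.44, d3=235.98, d4=-91.72
d1*d2 < 0 and d3*d4 < 0? no

No, they don't intersect


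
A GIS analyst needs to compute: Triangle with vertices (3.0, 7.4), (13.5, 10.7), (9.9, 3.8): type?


Side lengths squared: AB^2=121.14, BC^2=60.57, CA^2=60.57
Sorted: [60.57, 60.57, 121.14]
By sides: Isosceles, By angles: Right

Isosceles, Right


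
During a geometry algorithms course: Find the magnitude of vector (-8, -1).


|u| = sqrt((-8)^2 + (-1)^2) = sqrt(65) = 8.0623

8.0623


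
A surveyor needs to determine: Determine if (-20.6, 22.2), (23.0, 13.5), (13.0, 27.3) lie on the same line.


Cross product: (23-(-20.6))*(27.3-22.2) - (13.5-22.2)*(13-(-20.6))
= 514.68

No, not collinear


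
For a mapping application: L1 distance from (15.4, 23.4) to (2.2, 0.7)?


|15.4-2.2| + |23.4-0.7| = 13.2 + 22.7 = 35.9

35.9


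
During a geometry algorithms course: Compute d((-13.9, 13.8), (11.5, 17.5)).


dx=25.4, dy=3.7
d^2 = 25.4^2 + 3.7^2 = 658.85
d = sqrt(658.85) = 25.6681

25.6681


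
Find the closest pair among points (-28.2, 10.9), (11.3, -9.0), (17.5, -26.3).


d(P0,P1) = 44.2296, d(P0,P2) = 58.9265, d(P1,P2) = 18.3774
Closest: P1 and P2

Closest pair: (11.3, -9.0) and (17.5, -26.3), distance = 18.3774


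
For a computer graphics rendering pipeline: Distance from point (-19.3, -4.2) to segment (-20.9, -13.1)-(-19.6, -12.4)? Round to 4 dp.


Project P onto AB: t = 1 (clamped to [0,1])
Closest point on segment: (-19.6, -12.4)
Distance: 8.2055

8.2055


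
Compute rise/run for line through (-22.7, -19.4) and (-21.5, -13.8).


slope = (y2-y1)/(x2-x1) = ((-13.8)-(-19.4))/((-21.5)-(-22.7)) = 5.6/1.2 = 4.6667

4.6667


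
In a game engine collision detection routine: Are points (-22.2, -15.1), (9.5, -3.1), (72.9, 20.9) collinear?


Cross product: (9.5-(-22.2))*(20.9-(-15.1)) - ((-3.1)-(-15.1))*(72.9-(-22.2))
= 0

Yes, collinear


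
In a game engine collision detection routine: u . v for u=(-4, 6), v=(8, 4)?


u . v = u_x*v_x + u_y*v_y = (-4)*8 + 6*4
= (-32) + 24 = -8

-8


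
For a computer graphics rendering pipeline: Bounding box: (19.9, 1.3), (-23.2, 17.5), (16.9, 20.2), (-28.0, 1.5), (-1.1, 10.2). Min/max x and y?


x range: [-28, 19.9]
y range: [1.3, 20.2]
Bounding box: (-28,1.3) to (19.9,20.2)

(-28,1.3) to (19.9,20.2)


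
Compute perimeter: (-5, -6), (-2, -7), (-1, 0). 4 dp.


Sides: (-5, -6)->(-2, -7): sqrt(10) = 3.162278, (-2, -7)->(-1, 0): sqrt(50) = 7.071068, (-1, 0)->(-5, -6): sqrt(52) = 7.211103
Sum = 17.444449
Perimeter = 17.4444

17.4444


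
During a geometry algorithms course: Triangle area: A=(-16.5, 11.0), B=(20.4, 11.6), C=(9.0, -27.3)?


Area = |x_A(y_B-y_C) + x_B(y_C-y_A) + x_C(y_A-y_B)|/2
= |(-641.85) + (-781.32) + (-5.4)|/2
= 1428.57/2 = 714.285

714.285


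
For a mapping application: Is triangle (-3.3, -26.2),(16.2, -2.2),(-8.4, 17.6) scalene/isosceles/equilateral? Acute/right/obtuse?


Side lengths squared: AB^2=956.25, BC^2=997.2, CA^2=1944.45
Sorted: [956.25, 997.2, 1944.45]
By sides: Scalene, By angles: Acute

Scalene, Acute


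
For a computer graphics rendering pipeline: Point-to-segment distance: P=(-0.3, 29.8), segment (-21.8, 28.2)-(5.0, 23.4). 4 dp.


Project P onto AB: t = 0.7669 (clamped to [0,1])
Closest point on segment: (-1.2459, 24.5187)
Distance: 5.3654

5.3654


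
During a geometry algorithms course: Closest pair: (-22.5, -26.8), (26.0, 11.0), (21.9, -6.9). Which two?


d(P0,P1) = 61.4906, d(P0,P2) = 48.6556, d(P1,P2) = 18.3636
Closest: P1 and P2

Closest pair: (26.0, 11.0) and (21.9, -6.9), distance = 18.3636


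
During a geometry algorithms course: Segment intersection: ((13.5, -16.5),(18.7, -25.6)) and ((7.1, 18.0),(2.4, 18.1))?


Cross products: d1=161.51, d2=203.76, d3=121.16, d4=78.91
d1*d2 < 0 and d3*d4 < 0? no

No, they don't intersect


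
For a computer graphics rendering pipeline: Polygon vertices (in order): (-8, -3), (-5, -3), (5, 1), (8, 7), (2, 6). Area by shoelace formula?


Shoelace sum: ((-8)*(-3) - (-5)*(-3)) + ((-5)*1 - 5*(-3)) + (5*7 - 8*1) + (8*6 - 2*7) + (2*(-3) - (-8)*6)
= 122
Area = |122|/2 = 61

61


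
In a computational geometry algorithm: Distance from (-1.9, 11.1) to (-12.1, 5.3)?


dx=-10.2, dy=-5.8
d^2 = (-10.2)^2 + (-5.8)^2 = 137.68
d = sqrt(137.68) = 11.7337

11.7337


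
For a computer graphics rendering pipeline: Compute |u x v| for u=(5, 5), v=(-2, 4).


|u x v| = |5*4 - 5*(-2)|
= |20 - (-10)| = 30

30


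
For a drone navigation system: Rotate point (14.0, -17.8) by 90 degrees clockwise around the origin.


90° CW: (x,y) -> (y, -x)
(14,-17.8) -> (-17.8, -14)

(-17.8, -14)


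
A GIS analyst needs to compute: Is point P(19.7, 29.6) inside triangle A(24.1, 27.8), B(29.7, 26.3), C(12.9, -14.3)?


Cross products: AB x AP = 3.48, BC x BP = -461.44, CA x CP = 205.4
All same sign? no

No, outside


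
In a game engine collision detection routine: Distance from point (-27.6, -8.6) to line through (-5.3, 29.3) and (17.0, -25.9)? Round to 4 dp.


|cross product| = 2076.13
|line direction| = sqrt(3544.33) = 59.5343
Distance = 2076.13/sqrt(3544.33) = 34.8729

34.8729


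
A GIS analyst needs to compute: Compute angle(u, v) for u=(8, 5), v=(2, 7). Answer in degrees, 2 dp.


u.v = 51, |u| = sqrt(89) = 9.434, |v| = sqrt(53) = 7.2801
cos(theta) = u.v/(|u||v|) = 51/sqrt(4717) = 0.74257
theta = acos(0.74257) = 42.05 degrees

42.05 degrees


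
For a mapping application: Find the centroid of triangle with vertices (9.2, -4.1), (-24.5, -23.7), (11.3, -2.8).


Centroid = ((x_A+x_B+x_C)/3, (y_A+y_B+y_C)/3)
= ((9.2+(-24.5)+11.3)/3, ((-4.1)+(-23.7)+(-2.8))/3)
= (-1.3333, -10.2)

(-1.3333, -10.2)


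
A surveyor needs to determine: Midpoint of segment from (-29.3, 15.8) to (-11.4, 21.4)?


M = (((-29.3)+(-11.4))/2, (15.8+21.4)/2)
= (-20.35, 18.6)

(-20.35, 18.6)


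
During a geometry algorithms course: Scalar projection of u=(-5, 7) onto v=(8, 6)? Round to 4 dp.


u.v = 2, |v| = sqrt(100) = 10
Scalar projection = u.v / |v| = 2 / sqrt(100) = 0.2

0.2


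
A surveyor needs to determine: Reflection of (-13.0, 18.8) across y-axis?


Reflection over y-axis: (x,y) -> (-x,y)
(-13, 18.8) -> (13, 18.8)

(13, 18.8)


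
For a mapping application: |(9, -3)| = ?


|u| = sqrt(9^2 + (-3)^2) = sqrt(90) = 9.4868

9.4868


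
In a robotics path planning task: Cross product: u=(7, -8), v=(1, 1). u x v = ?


u x v = u_x*v_y - u_y*v_x = 7*1 - (-8)*1
= 7 - (-8) = 15

15


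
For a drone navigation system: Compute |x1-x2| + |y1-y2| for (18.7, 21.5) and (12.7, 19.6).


|18.7-12.7| + |21.5-19.6| = 6 + 1.9 = 7.9

7.9


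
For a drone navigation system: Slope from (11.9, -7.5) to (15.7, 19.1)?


slope = (y2-y1)/(x2-x1) = (19.1-(-7.5))/(15.7-11.9) = 26.6/3.8 = 7

7


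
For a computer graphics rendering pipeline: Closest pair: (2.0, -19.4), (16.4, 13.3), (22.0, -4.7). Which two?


d(P0,P1) = 35.7302, d(P0,P2) = 24.8212, d(P1,P2) = 18.851
Closest: P1 and P2

Closest pair: (16.4, 13.3) and (22.0, -4.7), distance = 18.851


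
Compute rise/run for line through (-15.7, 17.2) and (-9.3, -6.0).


slope = (y2-y1)/(x2-x1) = ((-6)-17.2)/((-9.3)-(-15.7)) = (-23.2)/6.4 = -3.625

-3.625


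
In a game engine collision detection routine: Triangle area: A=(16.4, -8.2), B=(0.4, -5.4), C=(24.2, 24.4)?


Area = |x_A(y_B-y_C) + x_B(y_C-y_A) + x_C(y_A-y_B)|/2
= |(-488.72) + 13.04 + (-67.76)|/2
= 543.44/2 = 271.72

271.72


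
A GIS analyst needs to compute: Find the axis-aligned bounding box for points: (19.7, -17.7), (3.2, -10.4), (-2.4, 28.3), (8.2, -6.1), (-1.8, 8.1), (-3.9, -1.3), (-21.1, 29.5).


x range: [-21.1, 19.7]
y range: [-17.7, 29.5]
Bounding box: (-21.1,-17.7) to (19.7,29.5)

(-21.1,-17.7) to (19.7,29.5)


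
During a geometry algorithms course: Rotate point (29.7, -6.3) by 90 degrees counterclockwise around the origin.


90° CCW: (x,y) -> (-y, x)
(29.7,-6.3) -> (6.3, 29.7)

(6.3, 29.7)


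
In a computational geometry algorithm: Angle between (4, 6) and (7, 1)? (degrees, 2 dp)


u.v = 34, |u| = sqrt(52) = 7.2111, |v| = sqrt(50) = 7.0711
cos(theta) = u.v/(|u||v|) = 34/sqrt(2600) = 0.666795
theta = acos(0.666795) = 48.18 degrees

48.18 degrees


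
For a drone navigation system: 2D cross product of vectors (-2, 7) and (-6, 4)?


u x v = u_x*v_y - u_y*v_x = (-2)*4 - 7*(-6)
= (-8) - (-42) = 34

34


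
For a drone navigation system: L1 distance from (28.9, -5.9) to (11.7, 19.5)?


|28.9-11.7| + |(-5.9)-19.5| = 17.2 + 25.4 = 42.6

42.6


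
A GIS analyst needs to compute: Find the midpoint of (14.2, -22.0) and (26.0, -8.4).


M = ((14.2+26)/2, ((-22)+(-8.4))/2)
= (20.1, -15.2)

(20.1, -15.2)


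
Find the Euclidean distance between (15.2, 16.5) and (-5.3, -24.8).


dx=-20.5, dy=-41.3
d^2 = (-20.5)^2 + (-41.3)^2 = 2125.94
d = sqrt(2125.94) = 46.1079

46.1079


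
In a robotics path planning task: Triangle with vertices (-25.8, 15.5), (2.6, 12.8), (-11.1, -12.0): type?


Side lengths squared: AB^2=813.85, BC^2=802.73, CA^2=972.34
Sorted: [802.73, 813.85, 972.34]
By sides: Scalene, By angles: Acute

Scalene, Acute


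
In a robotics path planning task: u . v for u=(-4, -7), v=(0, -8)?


u . v = u_x*v_x + u_y*v_y = (-4)*0 + (-7)*(-8)
= 0 + 56 = 56

56


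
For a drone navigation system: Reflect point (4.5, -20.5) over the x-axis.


Reflection over x-axis: (x,y) -> (x,-y)
(4.5, -20.5) -> (4.5, 20.5)

(4.5, 20.5)


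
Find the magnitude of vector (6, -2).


|u| = sqrt(6^2 + (-2)^2) = sqrt(40) = 6.3246

6.3246


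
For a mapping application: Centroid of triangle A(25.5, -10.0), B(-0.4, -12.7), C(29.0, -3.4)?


Centroid = ((x_A+x_B+x_C)/3, (y_A+y_B+y_C)/3)
= ((25.5+(-0.4)+29)/3, ((-10)+(-12.7)+(-3.4))/3)
= (18.0333, -8.7)

(18.0333, -8.7)


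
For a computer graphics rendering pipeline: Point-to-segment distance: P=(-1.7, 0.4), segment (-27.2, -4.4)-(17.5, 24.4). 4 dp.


Project P onto AB: t = 0.452 (clamped to [0,1])
Closest point on segment: (-6.9949, 8.6181)
Distance: 9.7761

9.7761


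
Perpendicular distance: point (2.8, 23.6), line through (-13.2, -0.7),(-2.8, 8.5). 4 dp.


|cross product| = 105.52
|line direction| = sqrt(192.8) = 13.8852
Distance = 105.52/sqrt(192.8) = 7.5994

7.5994


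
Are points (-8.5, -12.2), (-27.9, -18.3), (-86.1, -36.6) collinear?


Cross product: ((-27.9)-(-8.5))*((-36.6)-(-12.2)) - ((-18.3)-(-12.2))*((-86.1)-(-8.5))
= 0

Yes, collinear


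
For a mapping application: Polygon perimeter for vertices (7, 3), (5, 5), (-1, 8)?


Sides: (7, 3)->(5, 5): sqrt(8) = 2.828427, (5, 5)->(-1, 8): sqrt(45) = 6.708204, (-1, 8)->(7, 3): sqrt(89) = 9.433981
Sum = 18.970612
Perimeter = 18.9706

18.9706


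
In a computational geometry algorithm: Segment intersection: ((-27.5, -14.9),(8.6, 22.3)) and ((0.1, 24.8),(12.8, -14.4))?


Cross products: d1=-1586.11, d2=301.45, d3=406.45, d4=-1481.11
d1*d2 < 0 and d3*d4 < 0? yes

Yes, they intersect


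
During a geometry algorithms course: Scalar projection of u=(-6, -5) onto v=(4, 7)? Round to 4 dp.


u.v = -59, |v| = sqrt(65) = 8.0623
Scalar projection = u.v / |v| = -59 / sqrt(65) = -7.318

-7.318


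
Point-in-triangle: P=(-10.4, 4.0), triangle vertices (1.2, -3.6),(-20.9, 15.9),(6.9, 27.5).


Cross products: AB x AP = 58.24, BC x BP = -452.62, CA x CP = -404.08
All same sign? no

No, outside


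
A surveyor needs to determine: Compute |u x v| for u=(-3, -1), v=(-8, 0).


|u x v| = |(-3)*0 - (-1)*(-8)|
= |0 - 8| = 8

8


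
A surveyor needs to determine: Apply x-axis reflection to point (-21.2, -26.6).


Reflection over x-axis: (x,y) -> (x,-y)
(-21.2, -26.6) -> (-21.2, 26.6)

(-21.2, 26.6)


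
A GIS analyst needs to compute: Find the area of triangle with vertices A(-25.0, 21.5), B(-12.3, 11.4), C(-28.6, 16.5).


Area = |x_A(y_B-y_C) + x_B(y_C-y_A) + x_C(y_A-y_B)|/2
= |127.5 + 61.5 + (-288.86)|/2
= 99.86/2 = 49.93

49.93


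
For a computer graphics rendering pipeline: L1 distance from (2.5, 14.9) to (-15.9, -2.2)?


|2.5-(-15.9)| + |14.9-(-2.2)| = 18.4 + 17.1 = 35.5

35.5


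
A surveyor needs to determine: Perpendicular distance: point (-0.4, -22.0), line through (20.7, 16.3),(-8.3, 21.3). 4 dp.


|cross product| = 1216.2
|line direction| = sqrt(866) = 29.4279
Distance = 1216.2/sqrt(866) = 41.3282

41.3282


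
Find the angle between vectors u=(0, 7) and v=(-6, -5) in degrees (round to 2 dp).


u.v = -35, |u| = sqrt(49) = 7, |v| = sqrt(61) = 7.8102
cos(theta) = u.v/(|u||v|) = -35/sqrt(2989) = -0.640184
theta = acos(-0.640184) = 129.81 degrees

129.81 degrees


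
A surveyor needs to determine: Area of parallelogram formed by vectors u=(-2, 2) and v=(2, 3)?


|u x v| = |(-2)*3 - 2*2|
= |(-6) - 4| = 10

10


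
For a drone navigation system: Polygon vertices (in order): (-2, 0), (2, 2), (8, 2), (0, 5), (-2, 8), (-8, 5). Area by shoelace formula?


Shoelace sum: ((-2)*2 - 2*0) + (2*2 - 8*2) + (8*5 - 0*2) + (0*8 - (-2)*5) + ((-2)*5 - (-8)*8) + ((-8)*0 - (-2)*5)
= 98
Area = |98|/2 = 49

49


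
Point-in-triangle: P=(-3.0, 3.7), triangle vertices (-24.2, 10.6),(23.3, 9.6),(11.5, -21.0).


Cross products: AB x AP = -306.55, BC x BP = -735.16, CA x CP = -423.59
All same sign? yes

Yes, inside


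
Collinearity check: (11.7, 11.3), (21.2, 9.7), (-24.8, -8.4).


Cross product: (21.2-11.7)*((-8.4)-11.3) - (9.7-11.3)*((-24.8)-11.7)
= -245.55

No, not collinear


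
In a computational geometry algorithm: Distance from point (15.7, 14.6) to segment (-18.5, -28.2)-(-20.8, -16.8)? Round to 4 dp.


Project P onto AB: t = 1 (clamped to [0,1])
Closest point on segment: (-20.8, -16.8)
Distance: 48.1478

48.1478


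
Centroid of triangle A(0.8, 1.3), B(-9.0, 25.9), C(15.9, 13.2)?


Centroid = ((x_A+x_B+x_C)/3, (y_A+y_B+y_C)/3)
= ((0.8+(-9)+15.9)/3, (1.3+25.9+13.2)/3)
= (2.5667, 13.4667)

(2.5667, 13.4667)


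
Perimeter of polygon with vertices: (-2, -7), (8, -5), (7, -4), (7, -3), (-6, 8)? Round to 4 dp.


Sides: (-2, -7)->(8, -5): sqrt(104) = 10.198039, (8, -5)->(7, -4): sqrt(2) = 1.414214, (7, -4)->(7, -3): sqrt(1) = 1, (7, -3)->(-6, 8): sqrt(290) = 17.029386, (-6, 8)->(-2, -7): sqrt(241) = 15.524175
Sum = 45.165814
Perimeter = 45.1658

45.1658


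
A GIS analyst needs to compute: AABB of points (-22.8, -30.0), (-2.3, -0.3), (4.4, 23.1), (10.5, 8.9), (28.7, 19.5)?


x range: [-22.8, 28.7]
y range: [-30, 23.1]
Bounding box: (-22.8,-30) to (28.7,23.1)

(-22.8,-30) to (28.7,23.1)


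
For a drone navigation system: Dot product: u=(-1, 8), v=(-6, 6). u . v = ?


u . v = u_x*v_x + u_y*v_y = (-1)*(-6) + 8*6
= 6 + 48 = 54

54


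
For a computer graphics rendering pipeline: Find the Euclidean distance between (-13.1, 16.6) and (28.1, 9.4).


dx=41.2, dy=-7.2
d^2 = 41.2^2 + (-7.2)^2 = 1749.28
d = sqrt(1749.28) = 41.8244

41.8244


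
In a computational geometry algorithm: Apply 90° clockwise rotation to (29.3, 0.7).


90° CW: (x,y) -> (y, -x)
(29.3,0.7) -> (0.7, -29.3)

(0.7, -29.3)


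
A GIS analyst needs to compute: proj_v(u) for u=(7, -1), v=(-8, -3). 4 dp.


u.v = -53, |v| = sqrt(73) = 8.544
Scalar projection = u.v / |v| = -53 / sqrt(73) = -6.2032

-6.2032


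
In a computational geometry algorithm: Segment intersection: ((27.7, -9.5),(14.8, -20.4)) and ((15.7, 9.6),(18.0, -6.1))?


Cross products: d1=144.47, d2=-83.13, d3=-377.19, d4=-149.59
d1*d2 < 0 and d3*d4 < 0? no

No, they don't intersect


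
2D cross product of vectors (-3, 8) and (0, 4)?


u x v = u_x*v_y - u_y*v_x = (-3)*4 - 8*0
= (-12) - 0 = -12

-12


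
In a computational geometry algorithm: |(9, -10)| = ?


|u| = sqrt(9^2 + (-10)^2) = sqrt(181) = 13.4536

13.4536


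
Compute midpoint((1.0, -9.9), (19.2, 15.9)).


M = ((1+19.2)/2, ((-9.9)+15.9)/2)
= (10.1, 3)

(10.1, 3)


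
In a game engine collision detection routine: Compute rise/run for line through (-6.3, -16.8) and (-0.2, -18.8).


slope = (y2-y1)/(x2-x1) = ((-18.8)-(-16.8))/((-0.2)-(-6.3)) = (-2)/6.1 = -0.3279

-0.3279


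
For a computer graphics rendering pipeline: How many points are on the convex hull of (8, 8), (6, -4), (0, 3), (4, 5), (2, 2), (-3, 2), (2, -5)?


Convex hull vertices (CCW): (-3, 2), (2, -5), (6, -4), (8, 8)
Count = 4

4


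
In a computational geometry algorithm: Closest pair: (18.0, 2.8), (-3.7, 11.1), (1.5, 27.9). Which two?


d(P0,P1) = 23.2332, d(P0,P2) = 30.0376, d(P1,P2) = 17.5864
Closest: P1 and P2

Closest pair: (-3.7, 11.1) and (1.5, 27.9), distance = 17.5864


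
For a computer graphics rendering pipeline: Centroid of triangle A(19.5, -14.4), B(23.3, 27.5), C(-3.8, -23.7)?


Centroid = ((x_A+x_B+x_C)/3, (y_A+y_B+y_C)/3)
= ((19.5+23.3+(-3.8))/3, ((-14.4)+27.5+(-23.7))/3)
= (13, -3.5333)

(13, -3.5333)


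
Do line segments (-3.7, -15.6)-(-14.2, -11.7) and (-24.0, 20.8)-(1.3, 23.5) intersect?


Cross products: d1=-975.73, d2=-848.71, d3=-303.03, d4=-430.05
d1*d2 < 0 and d3*d4 < 0? no

No, they don't intersect


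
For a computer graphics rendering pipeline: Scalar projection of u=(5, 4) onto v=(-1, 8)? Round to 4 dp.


u.v = 27, |v| = sqrt(65) = 8.0623
Scalar projection = u.v / |v| = 27 / sqrt(65) = 3.3489

3.3489


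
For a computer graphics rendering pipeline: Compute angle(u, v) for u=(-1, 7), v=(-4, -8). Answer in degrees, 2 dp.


u.v = -52, |u| = sqrt(50) = 7.0711, |v| = sqrt(80) = 8.9443
cos(theta) = u.v/(|u||v|) = -52/sqrt(4000) = -0.822192
theta = acos(-0.822192) = 145.3 degrees

145.3 degrees


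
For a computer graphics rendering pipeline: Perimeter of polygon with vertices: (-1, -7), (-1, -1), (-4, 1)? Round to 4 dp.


Sides: (-1, -7)->(-1, -1): sqrt(36) = 6, (-1, -1)->(-4, 1): sqrt(13) = 3.605551, (-4, 1)->(-1, -7): sqrt(73) = 8.544004
Sum = 18.149555
Perimeter = 18.1496

18.1496


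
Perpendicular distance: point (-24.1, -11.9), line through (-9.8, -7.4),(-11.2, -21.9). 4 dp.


|cross product| = 201.05
|line direction| = sqrt(212.21) = 14.5674
Distance = 201.05/sqrt(212.21) = 13.8013

13.8013


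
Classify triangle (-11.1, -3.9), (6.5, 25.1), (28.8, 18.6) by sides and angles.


Side lengths squared: AB^2=1150.76, BC^2=539.54, CA^2=2098.26
Sorted: [539.54, 1150.76, 2098.26]
By sides: Scalene, By angles: Obtuse

Scalene, Obtuse


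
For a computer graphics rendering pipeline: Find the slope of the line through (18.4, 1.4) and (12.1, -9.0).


slope = (y2-y1)/(x2-x1) = ((-9)-1.4)/(12.1-18.4) = (-10.4)/(-6.3) = 1.6508

1.6508


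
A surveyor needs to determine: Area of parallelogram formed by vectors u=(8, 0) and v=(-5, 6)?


|u x v| = |8*6 - 0*(-5)|
= |48 - 0| = 48

48


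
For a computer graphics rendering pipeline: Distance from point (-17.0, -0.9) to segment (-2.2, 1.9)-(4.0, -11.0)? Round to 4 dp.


Project P onto AB: t = 0 (clamped to [0,1])
Closest point on segment: (-2.2, 1.9)
Distance: 15.0625

15.0625


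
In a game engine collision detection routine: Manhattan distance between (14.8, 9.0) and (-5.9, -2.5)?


|14.8-(-5.9)| + |9-(-2.5)| = 20.7 + 11.5 = 32.2

32.2


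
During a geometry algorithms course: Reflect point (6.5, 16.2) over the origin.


Reflection over origin: (x,y) -> (-x,-y)
(6.5, 16.2) -> (-6.5, -16.2)

(-6.5, -16.2)


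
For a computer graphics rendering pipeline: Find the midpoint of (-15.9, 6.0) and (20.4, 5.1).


M = (((-15.9)+20.4)/2, (6+5.1)/2)
= (2.25, 5.55)

(2.25, 5.55)


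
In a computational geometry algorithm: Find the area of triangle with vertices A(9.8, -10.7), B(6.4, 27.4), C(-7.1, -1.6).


Area = |x_A(y_B-y_C) + x_B(y_C-y_A) + x_C(y_A-y_B)|/2
= |284.2 + 58.24 + 270.51|/2
= 612.95/2 = 306.475

306.475


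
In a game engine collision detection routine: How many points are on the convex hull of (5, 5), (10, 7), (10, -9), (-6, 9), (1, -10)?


Convex hull vertices (CCW): (-6, 9), (1, -10), (10, -9), (10, 7)
Count = 4

4


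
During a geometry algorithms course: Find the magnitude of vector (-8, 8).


|u| = sqrt((-8)^2 + 8^2) = sqrt(128) = 11.3137

11.3137


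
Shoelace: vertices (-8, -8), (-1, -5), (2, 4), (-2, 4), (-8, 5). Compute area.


Shoelace sum: ((-8)*(-5) - (-1)*(-8)) + ((-1)*4 - 2*(-5)) + (2*4 - (-2)*4) + ((-2)*5 - (-8)*4) + ((-8)*(-8) - (-8)*5)
= 180
Area = |180|/2 = 90

90


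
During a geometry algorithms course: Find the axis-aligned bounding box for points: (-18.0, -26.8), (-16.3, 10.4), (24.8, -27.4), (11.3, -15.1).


x range: [-18, 24.8]
y range: [-27.4, 10.4]
Bounding box: (-18,-27.4) to (24.8,10.4)

(-18,-27.4) to (24.8,10.4)
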